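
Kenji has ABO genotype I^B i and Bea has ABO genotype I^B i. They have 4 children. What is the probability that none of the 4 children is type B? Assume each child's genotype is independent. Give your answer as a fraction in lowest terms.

1/256

ABO cross I^B i × I^B i → 1/4 O, 3/4 B.
So P(type B) = 3/4 per child.
P(not type B) = 1/4 for one child; (1/4)^4 = 1/256.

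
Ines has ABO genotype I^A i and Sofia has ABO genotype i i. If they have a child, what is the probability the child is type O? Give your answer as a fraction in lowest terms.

1/2

ABO cross I^A i × i i → offspring phenotypes: 1/2 O, 1/2 A.
So P(type O) = 1/2.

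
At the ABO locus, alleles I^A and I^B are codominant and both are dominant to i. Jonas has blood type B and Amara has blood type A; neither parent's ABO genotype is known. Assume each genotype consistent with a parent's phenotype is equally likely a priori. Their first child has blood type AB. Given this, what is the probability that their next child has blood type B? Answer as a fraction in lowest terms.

Possible genotypes: Jonas ∈ {I^B I^B, I^B i}; Amara ∈ {I^A I^A, I^A i}.
Weight each parental genotype pair by prior × P(type-AB child):
  I^B I^B × I^A I^A: posterior weight 4/9; P(next child type B) = 0.
  I^B I^B × I^A i: posterior weight 2/9; P(next child type B) = 1/2.
  I^B i × I^A I^A: posterior weight 2/9; P(next child type B) = 0.
  I^B i × I^A i: posterior weight 1/9; P(next child type B) = 1/4.
Weighted sum = 5/36.

5/36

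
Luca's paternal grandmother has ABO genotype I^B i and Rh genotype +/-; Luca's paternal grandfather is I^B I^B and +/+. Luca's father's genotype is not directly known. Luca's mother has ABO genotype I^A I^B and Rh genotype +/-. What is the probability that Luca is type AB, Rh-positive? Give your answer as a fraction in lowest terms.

21/64

Luca's father's ABO genotype from I^B i × I^B I^B: 1/2 I^B I^B, 1/2 I^B i.
Crossing each possibility with the mother I^A I^B and summing P(type AB): 1/2·1/2 + 1/2·1/4 = 3/8.
Similarly for Rh via the father's Rh distribution: P(Rh+) = 7/8.
Independent loci: 3/8 × 7/8 = 21/64.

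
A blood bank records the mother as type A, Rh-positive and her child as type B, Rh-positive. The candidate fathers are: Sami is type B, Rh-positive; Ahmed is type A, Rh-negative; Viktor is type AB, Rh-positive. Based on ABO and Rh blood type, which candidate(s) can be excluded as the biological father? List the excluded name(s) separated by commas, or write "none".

A candidate is excluded only if no genotype consistent with his phenotype could produce a type B, Rh-positive child with a type A, Rh-positive mother.
Ahmed (type A, Rh-): no genotype consistent with that phenotype can produce a type-B Rh+ child with a type-A mother.

Ahmed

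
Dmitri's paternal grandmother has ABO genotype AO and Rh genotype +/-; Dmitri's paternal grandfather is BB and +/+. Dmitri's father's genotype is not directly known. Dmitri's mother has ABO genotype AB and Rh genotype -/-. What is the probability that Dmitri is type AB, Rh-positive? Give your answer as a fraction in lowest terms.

9/32

Dmitri's father's ABO genotype from AO × BB: 1/2 AB, 1/2 BO.
Crossing each possibility with the mother AB and summing P(type AB): 1/2·1/2 + 1/2·1/4 = 3/8.
Similarly for Rh via the father's Rh distribution: P(Rh+) = 3/4.
Independent loci: 3/8 × 3/4 = 9/32.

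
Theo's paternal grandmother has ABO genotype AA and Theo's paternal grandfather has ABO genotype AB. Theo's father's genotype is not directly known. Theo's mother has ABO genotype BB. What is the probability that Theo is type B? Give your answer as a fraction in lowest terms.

1/4

Theo's father's ABO genotype from AA × AB: 1/2 AA, 1/2 AB.
Crossing each possibility with the mother BB and summing P(type B): 1/2·0 + 1/2·1/2 = 1/4.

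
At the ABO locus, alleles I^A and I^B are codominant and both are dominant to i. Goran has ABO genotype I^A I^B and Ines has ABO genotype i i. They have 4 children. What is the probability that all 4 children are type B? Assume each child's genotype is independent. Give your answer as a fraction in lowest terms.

ABO cross I^A I^B × i i → 1/2 A, 1/2 B.
So P(type B) = 1/2 per child.
All 4 independent: (1/2)^4 = 1/16.

1/16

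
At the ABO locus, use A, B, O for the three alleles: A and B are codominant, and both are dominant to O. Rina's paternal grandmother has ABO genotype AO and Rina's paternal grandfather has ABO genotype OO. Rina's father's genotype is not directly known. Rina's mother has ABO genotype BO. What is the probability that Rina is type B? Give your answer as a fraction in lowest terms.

Rina's father's ABO genotype from AO × OO: 1/2 AO, 1/2 OO.
Crossing each possibility with the mother BO and summing P(type B): 1/2·1/4 + 1/2·1/2 = 3/8.

3/8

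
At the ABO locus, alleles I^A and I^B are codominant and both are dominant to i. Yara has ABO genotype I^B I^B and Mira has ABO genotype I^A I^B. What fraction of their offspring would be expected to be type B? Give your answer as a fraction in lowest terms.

1/2

ABO cross I^B I^B × I^A I^B → offspring phenotypes: 1/2 B, 1/2 AB.
So P(type B) = 1/2.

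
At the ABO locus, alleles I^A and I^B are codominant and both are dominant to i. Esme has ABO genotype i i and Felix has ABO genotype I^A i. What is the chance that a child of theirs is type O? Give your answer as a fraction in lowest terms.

ABO cross i i × I^A i → offspring phenotypes: 1/2 O, 1/2 A.
So P(type O) = 1/2.

1/2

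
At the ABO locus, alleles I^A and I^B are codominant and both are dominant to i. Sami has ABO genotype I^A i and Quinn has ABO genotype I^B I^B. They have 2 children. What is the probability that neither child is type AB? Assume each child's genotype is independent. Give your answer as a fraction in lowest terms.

1/4

ABO cross I^A i × I^B I^B → 1/2 B, 1/2 AB.
So P(type AB) = 1/2 per child.
P(not type AB) = 1/2 for one child; (1/2)^2 = 1/4.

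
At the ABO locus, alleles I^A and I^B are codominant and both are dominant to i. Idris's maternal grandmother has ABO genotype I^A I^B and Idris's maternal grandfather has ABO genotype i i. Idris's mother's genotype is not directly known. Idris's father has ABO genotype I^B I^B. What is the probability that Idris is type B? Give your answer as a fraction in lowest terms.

Idris's mother's ABO genotype from I^A I^B × i i: 1/2 I^A i, 1/2 I^B i.
Crossing each possibility with the father I^B I^B and summing P(type B): 1/2·1/2 + 1/2·1 = 3/4.

3/4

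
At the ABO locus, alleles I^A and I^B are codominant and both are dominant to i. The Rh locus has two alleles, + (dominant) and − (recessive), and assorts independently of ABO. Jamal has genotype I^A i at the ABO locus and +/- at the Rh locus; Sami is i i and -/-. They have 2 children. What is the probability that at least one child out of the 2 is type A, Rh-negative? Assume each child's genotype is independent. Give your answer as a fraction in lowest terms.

7/16

ABO cross I^A i × i i → 1/2 O, 1/2 A.
Rh cross +/- × -/- → 1/2 Rh+, 1/2 Rh-; so P(type A, Rh-negative) = 1/2 × 1/2 = 1/4 per child.
P(none) = (3/4)^2 = 9/16; P(at least one) = 1 − 9/16 = 7/16.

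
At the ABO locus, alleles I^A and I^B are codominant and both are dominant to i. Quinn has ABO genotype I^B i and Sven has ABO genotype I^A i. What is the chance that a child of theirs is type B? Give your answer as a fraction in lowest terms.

1/4

ABO cross I^B i × I^A i → offspring phenotypes: 1/4 O, 1/4 A, 1/4 B, 1/4 AB.
So P(type B) = 1/4.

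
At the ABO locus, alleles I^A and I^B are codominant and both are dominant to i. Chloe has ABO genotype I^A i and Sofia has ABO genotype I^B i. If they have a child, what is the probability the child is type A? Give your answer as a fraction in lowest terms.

ABO cross I^A i × I^B i → offspring phenotypes: 1/4 O, 1/4 A, 1/4 B, 1/4 AB.
So P(type A) = 1/4.

1/4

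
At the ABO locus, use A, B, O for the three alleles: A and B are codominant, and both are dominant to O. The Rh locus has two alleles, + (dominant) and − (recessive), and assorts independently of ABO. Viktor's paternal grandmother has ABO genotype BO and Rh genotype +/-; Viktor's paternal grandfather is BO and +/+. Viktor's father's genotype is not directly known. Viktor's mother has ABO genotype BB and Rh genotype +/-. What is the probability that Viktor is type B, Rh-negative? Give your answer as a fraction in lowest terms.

1/8

Viktor's father's ABO genotype from BO × BO: 1/4 BB, 1/2 BO, 1/4 OO.
Crossing each possibility with the mother BB and summing P(type B): 1/4·1 + 1/2·1 + 1/4·1 = 1.
Similarly for Rh via the father's Rh distribution: P(Rh-) = 1/8.
Independent loci: 1 × 1/8 = 1/8.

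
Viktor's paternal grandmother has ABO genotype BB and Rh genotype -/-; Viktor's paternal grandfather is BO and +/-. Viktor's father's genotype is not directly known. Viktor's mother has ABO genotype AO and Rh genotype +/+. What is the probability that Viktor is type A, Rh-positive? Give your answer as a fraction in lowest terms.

1/8

Viktor's father's ABO genotype from BB × BO: 1/2 BB, 1/2 BO.
Crossing each possibility with the mother AO and summing P(type A): 1/2·0 + 1/2·1/4 = 1/8.
Similarly for Rh via the father's Rh distribution: P(Rh+) = 1.
Independent loci: 1/8 × 1 = 1/8.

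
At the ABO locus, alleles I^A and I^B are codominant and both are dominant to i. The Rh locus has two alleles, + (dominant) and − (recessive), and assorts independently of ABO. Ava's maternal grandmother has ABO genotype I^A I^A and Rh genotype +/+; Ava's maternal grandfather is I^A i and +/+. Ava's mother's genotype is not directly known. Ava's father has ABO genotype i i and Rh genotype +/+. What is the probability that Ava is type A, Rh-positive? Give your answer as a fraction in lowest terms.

3/4

Ava's mother's ABO genotype from I^A I^A × I^A i: 1/2 I^A I^A, 1/2 I^A i.
Crossing each possibility with the father i i and summing P(type A): 1/2·1 + 1/2·1/2 = 3/4.
Similarly for Rh via the mother's Rh distribution: P(Rh+) = 1.
Independent loci: 3/4 × 1 = 3/4.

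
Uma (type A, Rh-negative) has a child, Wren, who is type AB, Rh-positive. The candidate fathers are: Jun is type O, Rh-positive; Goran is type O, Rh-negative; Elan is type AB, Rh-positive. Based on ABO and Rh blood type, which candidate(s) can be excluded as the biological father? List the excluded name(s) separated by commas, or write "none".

Jun, Goran

A candidate is excluded only if no genotype consistent with his phenotype could produce a type AB, Rh-positive child with a type A, Rh-negative mother.
Jun (type O, Rh+): no genotype consistent with that phenotype can produce a type-AB Rh+ child with a type-A mother.
Goran (type O, Rh-): no genotype consistent with that phenotype can produce a type-AB Rh+ child with a type-A mother.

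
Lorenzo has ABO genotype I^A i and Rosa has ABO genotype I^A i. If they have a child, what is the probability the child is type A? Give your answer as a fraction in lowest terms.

3/4

ABO cross I^A i × I^A i → offspring phenotypes: 1/4 O, 3/4 A.
So P(type A) = 3/4.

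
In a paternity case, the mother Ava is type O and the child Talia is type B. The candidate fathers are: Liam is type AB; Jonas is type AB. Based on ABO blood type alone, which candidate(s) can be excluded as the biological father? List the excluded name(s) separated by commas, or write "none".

A candidate is excluded only if no genotype consistent with his phenotype could produce a type B child with a type O mother.
Every candidate has at least one consistent genotype combination, so none can be excluded.

none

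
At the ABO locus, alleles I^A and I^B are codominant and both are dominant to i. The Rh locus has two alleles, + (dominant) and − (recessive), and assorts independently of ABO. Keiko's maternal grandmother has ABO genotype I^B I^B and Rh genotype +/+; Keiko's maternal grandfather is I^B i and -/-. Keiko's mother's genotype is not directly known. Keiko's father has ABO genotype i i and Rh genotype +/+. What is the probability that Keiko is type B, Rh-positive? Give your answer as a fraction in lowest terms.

3/4

Keiko's mother's ABO genotype from I^B I^B × I^B i: 1/2 I^B I^B, 1/2 I^B i.
Crossing each possibility with the father i i and summing P(type B): 1/2·1 + 1/2·1/2 = 3/4.
Similarly for Rh via the mother's Rh distribution: P(Rh+) = 1.
Independent loci: 3/4 × 1 = 3/4.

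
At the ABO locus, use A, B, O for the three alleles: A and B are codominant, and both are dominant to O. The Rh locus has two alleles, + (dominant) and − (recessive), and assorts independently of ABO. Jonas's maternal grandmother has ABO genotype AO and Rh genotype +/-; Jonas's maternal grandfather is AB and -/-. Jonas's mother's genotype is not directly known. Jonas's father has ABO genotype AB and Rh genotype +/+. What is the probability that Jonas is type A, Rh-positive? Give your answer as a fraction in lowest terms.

Jonas's mother's ABO genotype from AO × AB: 1/4 AA, 1/4 AB, 1/4 AO, 1/4 BO.
Crossing each possibility with the father AB and summing P(type A): 1/4·1/2 + 1/4·1/4 + 1/4·1/2 + 1/4·1/4 = 3/8.
Similarly for Rh via the mother's Rh distribution: P(Rh+) = 1.
Independent loci: 3/8 × 1 = 3/8.

3/8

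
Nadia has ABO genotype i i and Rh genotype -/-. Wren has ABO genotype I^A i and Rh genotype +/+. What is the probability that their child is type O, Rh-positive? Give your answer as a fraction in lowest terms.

1/2

ABO cross i i × I^A i → offspring phenotypes: 1/2 O, 1/2 A.
Rh cross -/- × +/+ → 1 Rh+.
Independent loci: P(type O, Rh-positive) = 1/2 × 1 = 1/2.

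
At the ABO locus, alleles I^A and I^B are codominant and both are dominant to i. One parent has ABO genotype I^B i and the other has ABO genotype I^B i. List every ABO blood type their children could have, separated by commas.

Gametes from I^B i × I^B i give offspring ABO genotypes I^B I^B, I^B i, i i, i.e. phenotypes O, B.

O, B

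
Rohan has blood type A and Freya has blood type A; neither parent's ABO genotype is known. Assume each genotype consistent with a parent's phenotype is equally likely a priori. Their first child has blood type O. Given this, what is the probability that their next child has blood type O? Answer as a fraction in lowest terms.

Possible genotypes: Rohan ∈ {I^A I^A, I^A i}; Freya ∈ {I^A I^A, I^A i}.
Weight each parental genotype pair by prior × P(type-O child):
  I^A i × I^A i: posterior weight 1; P(next child type O) = 1/4.
Weighted sum = 1/4.

1/4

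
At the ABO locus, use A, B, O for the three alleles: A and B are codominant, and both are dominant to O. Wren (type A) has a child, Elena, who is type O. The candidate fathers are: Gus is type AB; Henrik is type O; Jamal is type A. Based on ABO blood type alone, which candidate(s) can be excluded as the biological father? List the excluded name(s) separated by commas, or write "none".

A candidate is excluded only if no genotype consistent with his phenotype could produce a type O child with a type A mother.
Gus (type AB): no genotype consistent with that phenotype can produce a type-O child with a type-A mother.

Gus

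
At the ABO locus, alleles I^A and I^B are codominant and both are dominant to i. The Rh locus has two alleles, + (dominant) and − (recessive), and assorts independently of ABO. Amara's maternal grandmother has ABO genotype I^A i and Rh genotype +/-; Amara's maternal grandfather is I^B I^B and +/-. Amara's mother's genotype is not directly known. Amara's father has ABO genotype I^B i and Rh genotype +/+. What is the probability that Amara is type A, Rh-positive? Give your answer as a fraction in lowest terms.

Amara's mother's ABO genotype from I^A i × I^B I^B: 1/2 I^A I^B, 1/2 I^B i.
Crossing each possibility with the father I^B i and summing P(type A): 1/2·1/4 + 1/2·0 = 1/8.
Similarly for Rh via the mother's Rh distribution: P(Rh+) = 1.
Independent loci: 1/8 × 1 = 1/8.

1/8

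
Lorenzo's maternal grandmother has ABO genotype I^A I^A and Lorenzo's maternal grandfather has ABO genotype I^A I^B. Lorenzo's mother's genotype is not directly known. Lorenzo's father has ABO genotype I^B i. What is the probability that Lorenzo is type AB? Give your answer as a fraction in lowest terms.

3/8

Lorenzo's mother's ABO genotype from I^A I^A × I^A I^B: 1/2 I^A I^A, 1/2 I^A I^B.
Crossing each possibility with the father I^B i and summing P(type AB): 1/2·1/2 + 1/2·1/4 = 3/8.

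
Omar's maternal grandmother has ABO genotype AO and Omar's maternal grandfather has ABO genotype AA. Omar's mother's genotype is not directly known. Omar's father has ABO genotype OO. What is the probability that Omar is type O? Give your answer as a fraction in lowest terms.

Omar's mother's ABO genotype from AO × AA: 1/2 AA, 1/2 AO.
Crossing each possibility with the father OO and summing P(type O): 1/2·0 + 1/2·1/2 = 1/4.

1/4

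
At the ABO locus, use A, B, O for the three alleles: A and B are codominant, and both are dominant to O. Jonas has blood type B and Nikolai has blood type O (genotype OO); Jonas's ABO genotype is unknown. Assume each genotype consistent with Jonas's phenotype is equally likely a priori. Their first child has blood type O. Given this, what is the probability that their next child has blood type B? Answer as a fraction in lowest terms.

1/2

Possible genotypes: Jonas ∈ {BB, BO}; Nikolai ∈ {OO}.
Weight each parental genotype pair by prior × P(type-O child):
  BO × OO: posterior weight 1; P(next child type B) = 1/2.
Weighted sum = 1/2.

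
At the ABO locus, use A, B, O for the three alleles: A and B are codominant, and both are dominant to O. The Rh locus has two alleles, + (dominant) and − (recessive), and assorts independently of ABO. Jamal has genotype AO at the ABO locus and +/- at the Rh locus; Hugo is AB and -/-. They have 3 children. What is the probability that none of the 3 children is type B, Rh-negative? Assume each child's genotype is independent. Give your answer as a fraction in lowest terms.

343/512

ABO cross AO × AB → 1/2 A, 1/4 B, 1/4 AB.
Rh cross +/- × -/- → 1/2 Rh+, 1/2 Rh-; so P(type B, Rh-negative) = 1/4 × 1/2 = 1/8 per child.
P(not type B, Rh-negative) = 7/8 for one child; (7/8)^3 = 343/512.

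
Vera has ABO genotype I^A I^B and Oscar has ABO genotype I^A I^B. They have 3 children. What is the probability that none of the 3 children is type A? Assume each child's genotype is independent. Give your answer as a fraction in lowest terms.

ABO cross I^A I^B × I^A I^B → 1/4 A, 1/4 B, 1/2 AB.
So P(type A) = 1/4 per child.
P(not type A) = 3/4 for one child; (3/4)^3 = 27/64.

27/64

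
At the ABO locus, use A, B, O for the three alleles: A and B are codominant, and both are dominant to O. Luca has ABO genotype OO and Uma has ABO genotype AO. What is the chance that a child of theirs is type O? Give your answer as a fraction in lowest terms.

ABO cross OO × AO → offspring phenotypes: 1/2 O, 1/2 A.
So P(type O) = 1/2.

1/2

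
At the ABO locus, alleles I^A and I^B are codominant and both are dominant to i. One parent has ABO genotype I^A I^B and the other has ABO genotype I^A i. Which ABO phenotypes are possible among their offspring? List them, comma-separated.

Gametes from I^A I^B × I^A i give offspring ABO genotypes I^A I^A, I^A I^B, I^A i, I^B i, i.e. phenotypes A, B, AB.

A, B, AB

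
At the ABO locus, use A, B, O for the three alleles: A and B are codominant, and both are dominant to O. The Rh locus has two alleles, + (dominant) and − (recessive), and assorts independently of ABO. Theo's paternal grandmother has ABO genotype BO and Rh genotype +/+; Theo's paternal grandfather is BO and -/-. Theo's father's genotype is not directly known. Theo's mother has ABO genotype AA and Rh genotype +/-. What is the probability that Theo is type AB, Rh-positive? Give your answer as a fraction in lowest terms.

3/8

Theo's father's ABO genotype from BO × BO: 1/4 BB, 1/2 BO, 1/4 OO.
Crossing each possibility with the mother AA and summing P(type AB): 1/4·1 + 1/2·1/2 + 1/4·0 = 1/2.
Similarly for Rh via the father's Rh distribution: P(Rh+) = 3/4.
Independent loci: 1/2 × 3/4 = 3/8.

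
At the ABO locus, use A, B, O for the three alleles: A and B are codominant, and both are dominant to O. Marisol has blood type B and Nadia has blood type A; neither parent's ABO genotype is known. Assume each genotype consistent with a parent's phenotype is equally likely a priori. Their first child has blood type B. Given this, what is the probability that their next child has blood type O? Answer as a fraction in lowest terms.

Possible genotypes: Marisol ∈ {BB, BO}; Nadia ∈ {AA, AO}.
Weight each parental genotype pair by prior × P(type-B child):
  BB × AO: posterior weight 2/3; P(next child type O) = 0.
  BO × AO: posterior weight 1/3; P(next child type O) = 1/4.
Weighted sum = 1/12.

1/12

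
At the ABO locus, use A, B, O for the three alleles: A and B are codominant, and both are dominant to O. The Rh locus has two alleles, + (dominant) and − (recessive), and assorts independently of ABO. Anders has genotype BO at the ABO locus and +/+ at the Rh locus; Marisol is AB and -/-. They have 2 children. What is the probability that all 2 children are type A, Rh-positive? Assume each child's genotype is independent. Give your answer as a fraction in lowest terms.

1/16

ABO cross BO × AB → 1/4 A, 1/2 B, 1/4 AB.
Rh cross +/+ × -/- → 1 Rh+; so P(type A, Rh-positive) = 1/4 × 1 = 1/4 per child.
All 2 independent: (1/4)^2 = 1/16.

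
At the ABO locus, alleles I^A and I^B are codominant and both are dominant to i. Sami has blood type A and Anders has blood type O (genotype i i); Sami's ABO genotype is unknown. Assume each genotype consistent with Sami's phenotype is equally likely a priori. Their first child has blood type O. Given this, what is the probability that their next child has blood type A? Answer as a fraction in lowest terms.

1/2

Possible genotypes: Sami ∈ {I^A I^A, I^A i}; Anders ∈ {i i}.
Weight each parental genotype pair by prior × P(type-O child):
  I^A i × i i: posterior weight 1; P(next child type A) = 1/2.
Weighted sum = 1/2.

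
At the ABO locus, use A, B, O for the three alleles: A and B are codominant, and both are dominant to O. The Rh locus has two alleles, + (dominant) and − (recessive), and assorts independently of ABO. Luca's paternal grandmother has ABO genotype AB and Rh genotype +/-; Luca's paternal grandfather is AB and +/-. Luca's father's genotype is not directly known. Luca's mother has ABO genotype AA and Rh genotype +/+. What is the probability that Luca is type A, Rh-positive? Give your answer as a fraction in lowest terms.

1/2

Luca's father's ABO genotype from AB × AB: 1/4 AA, 1/2 AB, 1/4 BB.
Crossing each possibility with the mother AA and summing P(type A): 1/4·1 + 1/2·1/2 + 1/4·0 = 1/2.
Similarly for Rh via the father's Rh distribution: P(Rh+) = 1.
Independent loci: 1/2 × 1 = 1/2.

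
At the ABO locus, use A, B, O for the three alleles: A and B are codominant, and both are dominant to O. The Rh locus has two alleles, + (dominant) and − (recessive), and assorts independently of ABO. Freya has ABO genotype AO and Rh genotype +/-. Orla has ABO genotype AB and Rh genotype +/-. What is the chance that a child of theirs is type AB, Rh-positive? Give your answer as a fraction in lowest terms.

3/16

ABO cross AO × AB → offspring phenotypes: 1/2 A, 1/4 B, 1/4 AB.
Rh cross +/- × +/- → 3/4 Rh+, 1/4 Rh-.
Independent loci: P(type AB, Rh-positive) = 1/4 × 3/4 = 3/16.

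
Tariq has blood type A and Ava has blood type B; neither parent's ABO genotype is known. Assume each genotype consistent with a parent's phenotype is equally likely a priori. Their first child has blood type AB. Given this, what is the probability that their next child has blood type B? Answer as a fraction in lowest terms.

Possible genotypes: Tariq ∈ {I^A I^A, I^A i}; Ava ∈ {I^B I^B, I^B i}.
Weight each parental genotype pair by prior × P(type-AB child):
  I^A I^A × I^B I^B: posterior weight 4/9; P(next child type B) = 0.
  I^A I^A × I^B i: posterior weight 2/9; P(next child type B) = 0.
  I^A i × I^B I^B: posterior weight 2/9; P(next child type B) = 1/2.
  I^A i × I^B i: posterior weight 1/9; P(next child type B) = 1/4.
Weighted sum = 5/36.

5/36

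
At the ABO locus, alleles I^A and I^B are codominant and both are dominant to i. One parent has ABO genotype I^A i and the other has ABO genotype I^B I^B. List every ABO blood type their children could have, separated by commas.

B, AB

Gametes from I^A i × I^B I^B give offspring ABO genotypes I^A I^B, I^B i, i.e. phenotypes B, AB.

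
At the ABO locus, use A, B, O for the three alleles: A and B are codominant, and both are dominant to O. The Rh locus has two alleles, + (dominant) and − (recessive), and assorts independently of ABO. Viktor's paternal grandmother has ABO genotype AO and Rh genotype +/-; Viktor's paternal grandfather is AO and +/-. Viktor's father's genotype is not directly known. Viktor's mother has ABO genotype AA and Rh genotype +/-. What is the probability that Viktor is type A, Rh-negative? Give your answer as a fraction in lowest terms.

Viktor's father's ABO genotype from AO × AO: 1/4 AA, 1/2 AO, 1/4 OO.
Crossing each possibility with the mother AA and summing P(type A): 1/4·1 + 1/2·1 + 1/4·1 = 1.
Similarly for Rh via the father's Rh distribution: P(Rh-) = 1/4.
Independent loci: 1 × 1/4 = 1/4.

1/4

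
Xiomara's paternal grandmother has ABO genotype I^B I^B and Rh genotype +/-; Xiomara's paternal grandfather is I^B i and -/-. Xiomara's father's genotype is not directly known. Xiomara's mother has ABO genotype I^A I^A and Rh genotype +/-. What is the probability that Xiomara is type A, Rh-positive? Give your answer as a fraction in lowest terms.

5/32

Xiomara's father's ABO genotype from I^B I^B × I^B i: 1/2 I^B I^B, 1/2 I^B i.
Crossing each possibility with the mother I^A I^A and summing P(type A): 1/2·0 + 1/2·1/2 = 1/4.
Similarly for Rh via the father's Rh distribution: P(Rh+) = 5/8.
Independent loci: 1/4 × 5/8 = 5/32.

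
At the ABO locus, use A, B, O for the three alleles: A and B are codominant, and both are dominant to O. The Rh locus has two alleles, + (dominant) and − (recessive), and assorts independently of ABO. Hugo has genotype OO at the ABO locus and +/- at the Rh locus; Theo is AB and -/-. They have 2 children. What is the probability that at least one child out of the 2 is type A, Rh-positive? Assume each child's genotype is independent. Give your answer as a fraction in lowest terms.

7/16

ABO cross OO × AB → 1/2 A, 1/2 B.
Rh cross +/- × -/- → 1/2 Rh+, 1/2 Rh-; so P(type A, Rh-positive) = 1/2 × 1/2 = 1/4 per child.
P(none) = (3/4)^2 = 9/16; P(at least one) = 1 − 9/16 = 7/16.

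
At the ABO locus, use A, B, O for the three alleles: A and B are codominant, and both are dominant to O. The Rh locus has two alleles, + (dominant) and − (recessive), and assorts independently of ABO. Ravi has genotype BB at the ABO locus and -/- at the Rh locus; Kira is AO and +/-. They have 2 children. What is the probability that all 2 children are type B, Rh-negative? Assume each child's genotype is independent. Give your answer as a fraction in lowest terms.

1/16

ABO cross BB × AO → 1/2 B, 1/2 AB.
Rh cross -/- × +/- → 1/2 Rh+, 1/2 Rh-; so P(type B, Rh-negative) = 1/2 × 1/2 = 1/4 per child.
All 2 independent: (1/4)^2 = 1/16.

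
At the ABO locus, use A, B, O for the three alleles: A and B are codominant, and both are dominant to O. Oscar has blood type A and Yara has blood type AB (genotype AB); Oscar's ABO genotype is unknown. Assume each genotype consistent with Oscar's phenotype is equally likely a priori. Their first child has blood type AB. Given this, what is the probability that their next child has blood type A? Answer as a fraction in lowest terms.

Possible genotypes: Oscar ∈ {AA, AO}; Yara ∈ {AB}.
Weight each parental genotype pair by prior × P(type-AB child):
  AA × AB: posterior weight 2/3; P(next child type A) = 1/2.
  AO × AB: posterior weight 1/3; P(next child type A) = 1/2.
Weighted sum = 1/2.

1/2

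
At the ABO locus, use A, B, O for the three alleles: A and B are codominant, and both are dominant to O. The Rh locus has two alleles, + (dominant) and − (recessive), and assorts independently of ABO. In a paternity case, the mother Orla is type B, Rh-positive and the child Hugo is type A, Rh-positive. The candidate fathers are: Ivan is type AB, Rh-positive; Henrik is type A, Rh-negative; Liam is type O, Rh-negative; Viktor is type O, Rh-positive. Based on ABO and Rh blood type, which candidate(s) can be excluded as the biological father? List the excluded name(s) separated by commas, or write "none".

Liam, Viktor

A candidate is excluded only if no genotype consistent with his phenotype could produce a type A, Rh-positive child with a type B, Rh-positive mother.
Liam (type O, Rh-): no genotype consistent with that phenotype can produce a type-A Rh+ child with a type-B mother.
Viktor (type O, Rh+): no genotype consistent with that phenotype can produce a type-A Rh+ child with a type-B mother.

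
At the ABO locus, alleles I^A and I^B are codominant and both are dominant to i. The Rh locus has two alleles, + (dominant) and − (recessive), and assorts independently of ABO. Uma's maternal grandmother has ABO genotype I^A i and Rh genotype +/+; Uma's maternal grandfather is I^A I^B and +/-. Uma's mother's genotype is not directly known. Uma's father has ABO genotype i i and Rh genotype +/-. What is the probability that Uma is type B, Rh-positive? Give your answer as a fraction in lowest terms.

Uma's mother's ABO genotype from I^A i × I^A I^B: 1/4 I^A I^A, 1/4 I^A I^B, 1/4 I^A i, 1/4 I^B i.
Crossing each possibility with the father i i and summing P(type B): 1/4·0 + 1/4·1/2 + 1/4·0 + 1/4·1/2 = 1/4.
Similarly for Rh via the mother's Rh distribution: P(Rh+) = 7/8.
Independent loci: 1/4 × 7/8 = 7/32.

7/32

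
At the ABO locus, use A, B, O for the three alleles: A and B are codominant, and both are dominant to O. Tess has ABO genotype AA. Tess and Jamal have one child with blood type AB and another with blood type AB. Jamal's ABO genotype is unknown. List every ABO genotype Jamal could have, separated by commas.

AB, BB, BO

For each candidate genotype of Jamal, check whether crossing it with AA can produce every observed child phenotype.
  AA → possible child types {A} ✗
  AB → possible child types {A, AB} ✓
  AO → possible child types {A} ✗
  BB → possible child types {AB} ✓
  BO → possible child types {A, AB} ✓
  OO → possible child types {A} ✗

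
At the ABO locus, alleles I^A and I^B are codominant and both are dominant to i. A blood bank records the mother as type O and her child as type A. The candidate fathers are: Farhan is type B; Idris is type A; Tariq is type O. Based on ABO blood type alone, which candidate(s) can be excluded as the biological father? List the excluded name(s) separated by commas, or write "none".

Farhan, Tariq

A candidate is excluded only if no genotype consistent with his phenotype could produce a type A child with a type O mother.
Farhan (type B): no genotype consistent with that phenotype can produce a type-A child with a type-O mother.
Tariq (type O): no genotype consistent with that phenotype can produce a type-A child with a type-O mother.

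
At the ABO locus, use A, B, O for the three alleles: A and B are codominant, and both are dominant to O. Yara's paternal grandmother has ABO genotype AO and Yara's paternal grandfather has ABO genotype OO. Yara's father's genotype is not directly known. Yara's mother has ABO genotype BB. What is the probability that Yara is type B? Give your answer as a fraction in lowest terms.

3/4

Yara's father's ABO genotype from AO × OO: 1/2 AO, 1/2 OO.
Crossing each possibility with the mother BB and summing P(type B): 1/2·1/2 + 1/2·1 = 3/4.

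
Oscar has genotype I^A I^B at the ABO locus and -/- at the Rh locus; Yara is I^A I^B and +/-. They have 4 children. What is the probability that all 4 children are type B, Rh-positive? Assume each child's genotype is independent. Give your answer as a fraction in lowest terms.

1/4096

ABO cross I^A I^B × I^A I^B → 1/4 A, 1/4 B, 1/2 AB.
Rh cross -/- × +/- → 1/2 Rh+, 1/2 Rh-; so P(type B, Rh-positive) = 1/4 × 1/2 = 1/8 per child.
All 4 independent: (1/8)^4 = 1/4096.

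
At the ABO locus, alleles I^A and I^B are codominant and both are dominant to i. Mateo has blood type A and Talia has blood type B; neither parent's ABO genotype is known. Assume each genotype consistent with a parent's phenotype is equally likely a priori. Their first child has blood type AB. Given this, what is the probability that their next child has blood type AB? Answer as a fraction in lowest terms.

25/36

Possible genotypes: Mateo ∈ {I^A I^A, I^A i}; Talia ∈ {I^B I^B, I^B i}.
Weight each parental genotype pair by prior × P(type-AB child):
  I^A I^A × I^B I^B: posterior weight 4/9; P(next child type AB) = 1.
  I^A I^A × I^B i: posterior weight 2/9; P(next child type AB) = 1/2.
  I^A i × I^B I^B: posterior weight 2/9; P(next child type AB) = 1/2.
  I^A i × I^B i: posterior weight 1/9; P(next child type AB) = 1/4.
Weighted sum = 25/36.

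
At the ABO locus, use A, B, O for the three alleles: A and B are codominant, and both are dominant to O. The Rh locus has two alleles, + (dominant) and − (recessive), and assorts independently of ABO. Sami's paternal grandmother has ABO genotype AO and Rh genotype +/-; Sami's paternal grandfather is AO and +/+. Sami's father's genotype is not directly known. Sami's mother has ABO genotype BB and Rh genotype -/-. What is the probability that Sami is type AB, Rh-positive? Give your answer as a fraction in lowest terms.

3/8

Sami's father's ABO genotype from AO × AO: 1/4 AA, 1/2 AO, 1/4 OO.
Crossing each possibility with the mother BB and summing P(type AB): 1/4·1 + 1/2·1/2 + 1/4·0 = 1/2.
Similarly for Rh via the father's Rh distribution: P(Rh+) = 3/4.
Independent loci: 1/2 × 3/4 = 3/8.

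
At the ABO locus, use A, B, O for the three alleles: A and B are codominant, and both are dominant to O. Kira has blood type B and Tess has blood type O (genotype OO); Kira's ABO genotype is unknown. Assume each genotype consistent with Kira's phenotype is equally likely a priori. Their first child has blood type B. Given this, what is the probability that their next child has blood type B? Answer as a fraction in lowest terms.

Possible genotypes: Kira ∈ {BB, BO}; Tess ∈ {OO}.
Weight each parental genotype pair by prior × P(type-B child):
  BB × OO: posterior weight 2/3; P(next child type B) = 1.
  BO × OO: posterior weight 1/3; P(next child type B) = 1/2.
Weighted sum = 5/6.

5/6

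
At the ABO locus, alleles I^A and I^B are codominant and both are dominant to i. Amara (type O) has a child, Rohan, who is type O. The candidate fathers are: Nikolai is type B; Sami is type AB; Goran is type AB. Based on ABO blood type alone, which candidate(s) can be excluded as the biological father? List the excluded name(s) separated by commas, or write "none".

A candidate is excluded only if no genotype consistent with his phenotype could produce a type O child with a type O mother.
Sami (type AB): no genotype consistent with that phenotype can produce a type-O child with a type-O mother.
Goran (type AB): no genotype consistent with that phenotype can produce a type-O child with a type-O mother.

Sami, Goran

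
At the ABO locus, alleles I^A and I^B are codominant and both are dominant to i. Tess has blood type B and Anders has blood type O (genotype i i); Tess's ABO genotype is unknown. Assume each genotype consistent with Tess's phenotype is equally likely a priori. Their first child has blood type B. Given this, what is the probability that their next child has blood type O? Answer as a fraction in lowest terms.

1/6

Possible genotypes: Tess ∈ {I^B I^B, I^B i}; Anders ∈ {i i}.
Weight each parental genotype pair by prior × P(type-B child):
  I^B I^B × i i: posterior weight 2/3; P(next child type O) = 0.
  I^B i × i i: posterior weight 1/3; P(next child type O) = 1/2.
Weighted sum = 1/6.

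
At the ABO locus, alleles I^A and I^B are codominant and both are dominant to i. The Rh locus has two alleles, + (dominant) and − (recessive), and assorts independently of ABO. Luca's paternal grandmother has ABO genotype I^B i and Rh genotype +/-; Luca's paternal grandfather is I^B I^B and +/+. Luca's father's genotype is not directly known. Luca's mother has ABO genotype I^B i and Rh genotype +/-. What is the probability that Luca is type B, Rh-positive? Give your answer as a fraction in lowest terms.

49/64

Luca's father's ABO genotype from I^B i × I^B I^B: 1/2 I^B I^B, 1/2 I^B i.
Crossing each possibility with the mother I^B i and summing P(type B): 1/2·1 + 1/2·3/4 = 7/8.
Similarly for Rh via the father's Rh distribution: P(Rh+) = 7/8.
Independent loci: 7/8 × 7/8 = 49/64.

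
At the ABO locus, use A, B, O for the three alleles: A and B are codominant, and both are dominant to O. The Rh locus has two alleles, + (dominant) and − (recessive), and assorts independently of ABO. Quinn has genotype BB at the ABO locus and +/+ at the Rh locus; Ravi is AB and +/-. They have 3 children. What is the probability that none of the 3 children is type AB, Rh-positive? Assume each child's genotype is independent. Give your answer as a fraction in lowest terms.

1/8

ABO cross BB × AB → 1/2 B, 1/2 AB.
Rh cross +/+ × +/- → 1 Rh+; so P(type AB, Rh-positive) = 1/2 × 1 = 1/2 per child.
P(not type AB, Rh-positive) = 1/2 for one child; (1/2)^3 = 1/8.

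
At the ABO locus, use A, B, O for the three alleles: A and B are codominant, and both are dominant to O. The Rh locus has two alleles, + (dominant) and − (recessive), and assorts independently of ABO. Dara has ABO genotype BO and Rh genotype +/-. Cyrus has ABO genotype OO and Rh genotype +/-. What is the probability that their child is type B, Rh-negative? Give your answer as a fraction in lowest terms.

1/8

ABO cross BO × OO → offspring phenotypes: 1/2 O, 1/2 B.
Rh cross +/- × +/- → 3/4 Rh+, 1/4 Rh-.
Independent loci: P(type B, Rh-negative) = 1/2 × 1/4 = 1/8.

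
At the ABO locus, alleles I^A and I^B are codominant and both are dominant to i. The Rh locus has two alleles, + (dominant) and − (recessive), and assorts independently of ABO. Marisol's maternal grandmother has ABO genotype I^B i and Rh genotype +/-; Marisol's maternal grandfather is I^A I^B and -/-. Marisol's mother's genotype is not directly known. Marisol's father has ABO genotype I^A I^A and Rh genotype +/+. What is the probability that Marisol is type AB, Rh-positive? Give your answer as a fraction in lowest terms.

Marisol's mother's ABO genotype from I^B i × I^A I^B: 1/4 I^A I^B, 1/4 I^A i, 1/4 I^B I^B, 1/4 I^B i.
Crossing each possibility with the father I^A I^A and summing P(type AB): 1/4·1/2 + 1/4·0 + 1/4·1 + 1/4·1/2 = 1/2.
Similarly for Rh via the mother's Rh distribution: P(Rh+) = 1.
Independent loci: 1/2 × 1 = 1/2.

1/2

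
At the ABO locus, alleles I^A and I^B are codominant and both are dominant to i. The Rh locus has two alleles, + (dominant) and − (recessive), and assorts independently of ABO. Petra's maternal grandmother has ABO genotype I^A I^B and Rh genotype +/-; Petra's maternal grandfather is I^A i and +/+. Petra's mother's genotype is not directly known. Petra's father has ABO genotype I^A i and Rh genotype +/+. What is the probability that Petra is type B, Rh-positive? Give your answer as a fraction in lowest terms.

1/8

Petra's mother's ABO genotype from I^A I^B × I^A i: 1/4 I^A I^A, 1/4 I^A I^B, 1/4 I^A i, 1/4 I^B i.
Crossing each possibility with the father I^A i and summing P(type B): 1/4·0 + 1/4·1/4 + 1/4·0 + 1/4·1/4 = 1/8.
Similarly for Rh via the mother's Rh distribution: P(Rh+) = 1.
Independent loci: 1/8 × 1 = 1/8.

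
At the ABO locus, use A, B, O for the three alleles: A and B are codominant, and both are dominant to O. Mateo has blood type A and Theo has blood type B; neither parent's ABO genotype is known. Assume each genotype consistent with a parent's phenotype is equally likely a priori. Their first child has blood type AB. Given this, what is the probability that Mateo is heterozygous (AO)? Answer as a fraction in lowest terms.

Possible genotypes: Mateo ∈ {AA, AO}; Theo ∈ {BB, BO}.
Weight each parental genotype pair by prior × P(type-AB child):
  AA × BB: posterior weight 4/9.
  AA × BO: posterior weight 2/9.
  AO × BB: posterior weight 2/9.
  AO × BO: posterior weight 1/9.
Sum the posterior weight over pairs where Mateo is AO: 1/3.

1/3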